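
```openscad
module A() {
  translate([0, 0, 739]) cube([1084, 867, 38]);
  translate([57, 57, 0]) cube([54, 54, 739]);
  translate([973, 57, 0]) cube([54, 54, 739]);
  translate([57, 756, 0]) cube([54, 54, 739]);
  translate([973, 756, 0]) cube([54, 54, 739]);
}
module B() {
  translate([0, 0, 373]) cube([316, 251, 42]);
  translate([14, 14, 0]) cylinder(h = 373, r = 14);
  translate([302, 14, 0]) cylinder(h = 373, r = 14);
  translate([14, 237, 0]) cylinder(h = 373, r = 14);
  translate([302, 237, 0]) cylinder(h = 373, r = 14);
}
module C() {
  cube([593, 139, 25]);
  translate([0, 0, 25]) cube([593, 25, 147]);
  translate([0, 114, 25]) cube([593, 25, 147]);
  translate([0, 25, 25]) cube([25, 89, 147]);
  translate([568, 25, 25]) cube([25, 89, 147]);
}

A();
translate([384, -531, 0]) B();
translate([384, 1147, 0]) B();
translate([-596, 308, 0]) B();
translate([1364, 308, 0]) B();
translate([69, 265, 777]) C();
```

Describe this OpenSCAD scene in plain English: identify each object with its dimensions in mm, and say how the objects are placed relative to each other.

A is a table: top 1084 mm (x) × 867 mm (y), 38 mm thick, upper face at z = 777 mm, on four 54×54 mm square legs, each inset 57 mm from the nearest pair of top edges, running from z = 0 to the bottom of the top.

B is a four-legged stool. The seat is a 316×251×42 mm slab whose top surface is at z = 415 mm; four round legs, each 28 mm in diameter, run from the floor (z = 0) to the underside of the seat, each leg's axis is inset half a diameter from the nearest pair of seat edges (so the leg's bounding box is flush with the corner).

C is an open-topped rectangular box: outside dimensions 593×139×172 mm, with a uniform wall and base thickness of 25 mm. The base is a full 593×139 slab on the floor; four walls sit on top of the base. The front and back walls (the −y and +y sides) span the full width; the two side walls fit between them.

Four stools sit around the table at the −y, +y, −x, +x sides. The open box is on top of the table.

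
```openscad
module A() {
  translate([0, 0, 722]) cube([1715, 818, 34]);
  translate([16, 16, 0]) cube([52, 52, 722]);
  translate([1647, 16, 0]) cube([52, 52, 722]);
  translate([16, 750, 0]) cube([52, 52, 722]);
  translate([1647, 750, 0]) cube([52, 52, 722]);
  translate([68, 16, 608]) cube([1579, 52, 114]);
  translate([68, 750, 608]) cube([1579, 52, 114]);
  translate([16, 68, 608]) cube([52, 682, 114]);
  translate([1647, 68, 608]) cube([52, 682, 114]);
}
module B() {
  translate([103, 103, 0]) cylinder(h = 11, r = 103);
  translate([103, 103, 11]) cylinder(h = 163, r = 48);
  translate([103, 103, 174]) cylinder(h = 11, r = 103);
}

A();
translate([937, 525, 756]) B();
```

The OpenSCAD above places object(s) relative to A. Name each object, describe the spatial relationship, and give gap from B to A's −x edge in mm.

A is a table. B is a spool. The spool is on top of the table. The gap from the spool to the table's −x edge is 937 mm.

The spool's min-x is at 937; the table's min-x is 0; gap = 937 mm.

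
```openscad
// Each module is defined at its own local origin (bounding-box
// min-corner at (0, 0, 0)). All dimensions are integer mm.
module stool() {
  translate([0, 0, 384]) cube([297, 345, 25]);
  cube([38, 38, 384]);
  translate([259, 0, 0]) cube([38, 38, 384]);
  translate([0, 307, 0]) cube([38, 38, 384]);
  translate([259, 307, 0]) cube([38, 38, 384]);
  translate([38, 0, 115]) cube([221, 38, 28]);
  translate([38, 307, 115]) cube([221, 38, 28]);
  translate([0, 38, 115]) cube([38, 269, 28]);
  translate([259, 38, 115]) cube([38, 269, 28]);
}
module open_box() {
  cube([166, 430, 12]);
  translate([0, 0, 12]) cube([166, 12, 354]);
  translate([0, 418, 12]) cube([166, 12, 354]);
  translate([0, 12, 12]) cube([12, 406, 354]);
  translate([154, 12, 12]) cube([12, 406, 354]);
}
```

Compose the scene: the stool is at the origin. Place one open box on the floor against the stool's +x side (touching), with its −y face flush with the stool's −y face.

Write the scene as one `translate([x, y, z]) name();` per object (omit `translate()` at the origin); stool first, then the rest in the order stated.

stool();
translate([297, 0, 0]) open_box();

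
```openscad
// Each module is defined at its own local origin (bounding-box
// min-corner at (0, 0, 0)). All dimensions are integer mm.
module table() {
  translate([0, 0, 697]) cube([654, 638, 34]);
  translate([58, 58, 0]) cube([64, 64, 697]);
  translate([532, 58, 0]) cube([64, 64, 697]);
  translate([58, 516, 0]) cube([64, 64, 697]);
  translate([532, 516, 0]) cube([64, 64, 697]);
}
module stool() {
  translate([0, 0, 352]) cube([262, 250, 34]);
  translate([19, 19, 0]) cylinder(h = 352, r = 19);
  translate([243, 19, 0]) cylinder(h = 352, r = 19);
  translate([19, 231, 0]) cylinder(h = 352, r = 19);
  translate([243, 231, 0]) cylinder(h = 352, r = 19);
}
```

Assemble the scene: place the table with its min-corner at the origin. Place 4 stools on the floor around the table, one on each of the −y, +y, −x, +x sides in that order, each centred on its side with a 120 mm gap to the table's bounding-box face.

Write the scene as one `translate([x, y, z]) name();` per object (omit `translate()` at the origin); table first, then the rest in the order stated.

table();
translate([196, -370, 0]) stool();
translate([196, 758, 0]) stool();
translate([-382, 194, 0]) stool();
translate([774, 194, 0]) stool();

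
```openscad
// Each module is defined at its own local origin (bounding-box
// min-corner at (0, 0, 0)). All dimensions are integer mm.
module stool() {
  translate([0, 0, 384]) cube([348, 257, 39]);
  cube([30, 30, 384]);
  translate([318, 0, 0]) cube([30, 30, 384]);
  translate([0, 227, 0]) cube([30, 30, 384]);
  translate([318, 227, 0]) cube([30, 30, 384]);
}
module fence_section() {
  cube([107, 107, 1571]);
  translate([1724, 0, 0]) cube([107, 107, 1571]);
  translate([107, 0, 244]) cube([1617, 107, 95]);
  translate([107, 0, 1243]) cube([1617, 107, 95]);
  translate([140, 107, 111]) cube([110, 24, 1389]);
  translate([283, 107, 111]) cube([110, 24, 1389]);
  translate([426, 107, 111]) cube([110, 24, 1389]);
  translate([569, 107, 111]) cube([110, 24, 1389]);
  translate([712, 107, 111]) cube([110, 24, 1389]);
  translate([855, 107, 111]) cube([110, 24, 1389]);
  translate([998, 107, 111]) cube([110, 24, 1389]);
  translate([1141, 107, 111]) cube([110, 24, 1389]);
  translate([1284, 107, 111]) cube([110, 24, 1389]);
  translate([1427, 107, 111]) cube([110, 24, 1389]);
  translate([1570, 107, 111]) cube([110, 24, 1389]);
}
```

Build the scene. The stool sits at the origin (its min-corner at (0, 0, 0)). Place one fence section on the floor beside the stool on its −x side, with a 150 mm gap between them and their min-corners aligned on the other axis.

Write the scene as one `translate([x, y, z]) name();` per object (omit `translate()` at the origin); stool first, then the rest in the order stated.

stool();
translate([-1981, 0, 0]) fence_section();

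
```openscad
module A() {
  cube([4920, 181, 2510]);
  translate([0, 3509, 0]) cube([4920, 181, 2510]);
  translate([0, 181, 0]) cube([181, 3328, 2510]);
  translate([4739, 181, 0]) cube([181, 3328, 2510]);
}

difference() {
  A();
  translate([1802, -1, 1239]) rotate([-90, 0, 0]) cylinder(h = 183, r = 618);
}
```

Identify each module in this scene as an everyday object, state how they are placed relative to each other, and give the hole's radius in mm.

The subtracted cylinder has r = 618 mm.

A is a house frame. The house frame has a circular hole through its front wall. The hole's radius is 618 mm.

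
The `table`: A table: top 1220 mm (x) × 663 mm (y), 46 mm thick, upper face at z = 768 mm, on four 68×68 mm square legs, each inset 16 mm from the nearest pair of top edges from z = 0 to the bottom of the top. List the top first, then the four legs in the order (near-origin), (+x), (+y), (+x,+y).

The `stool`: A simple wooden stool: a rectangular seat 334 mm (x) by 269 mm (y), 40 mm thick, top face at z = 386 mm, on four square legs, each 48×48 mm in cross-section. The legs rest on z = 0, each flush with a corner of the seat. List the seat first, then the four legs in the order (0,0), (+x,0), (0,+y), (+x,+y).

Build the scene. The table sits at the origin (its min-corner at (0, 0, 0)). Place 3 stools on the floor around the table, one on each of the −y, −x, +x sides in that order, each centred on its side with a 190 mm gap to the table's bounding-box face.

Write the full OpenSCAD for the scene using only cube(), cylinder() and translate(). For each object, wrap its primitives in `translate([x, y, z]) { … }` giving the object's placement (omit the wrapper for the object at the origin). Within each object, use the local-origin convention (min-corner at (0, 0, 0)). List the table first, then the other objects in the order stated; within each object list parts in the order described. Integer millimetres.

translate([0, 0, 722]) cube([1220, 663, 46]);
translate([16, 16, 0]) cube([68, 68, 722]);
translate([1136, 16, 0]) cube([68, 68, 722]);
translate([16, 579, 0]) cube([68, 68, 722]);
translate([1136, 579, 0]) cube([68, 68, 722]);
translate([443, -459, 0]) {
  translate([0, 0, 346]) cube([334, 269, 40]);
  cube([48, 48, 346]);
  translate([286, 0, 0]) cube([48, 48, 346]);
  translate([0, 221, 0]) cube([48, 48, 346]);
  translate([286, 221, 0]) cube([48, 48, 346]);
}
translate([-524, 197, 0]) {
  translate([0, 0, 346]) cube([334, 269, 40]);
  cube([48, 48, 346]);
  translate([286, 0, 0]) cube([48, 48, 346]);
  translate([0, 221, 0]) cube([48, 48, 346]);
  translate([286, 221, 0]) cube([48, 48, 346]);
}
translate([1410, 197, 0]) {
  translate([0, 0, 346]) cube([334, 269, 40]);
  cube([48, 48, 346]);
  translate([286, 0, 0]) cube([48, 48, 346]);
  translate([0, 221, 0]) cube([48, 48, 346]);
  translate([286, 221, 0]) cube([48, 48, 346]);
}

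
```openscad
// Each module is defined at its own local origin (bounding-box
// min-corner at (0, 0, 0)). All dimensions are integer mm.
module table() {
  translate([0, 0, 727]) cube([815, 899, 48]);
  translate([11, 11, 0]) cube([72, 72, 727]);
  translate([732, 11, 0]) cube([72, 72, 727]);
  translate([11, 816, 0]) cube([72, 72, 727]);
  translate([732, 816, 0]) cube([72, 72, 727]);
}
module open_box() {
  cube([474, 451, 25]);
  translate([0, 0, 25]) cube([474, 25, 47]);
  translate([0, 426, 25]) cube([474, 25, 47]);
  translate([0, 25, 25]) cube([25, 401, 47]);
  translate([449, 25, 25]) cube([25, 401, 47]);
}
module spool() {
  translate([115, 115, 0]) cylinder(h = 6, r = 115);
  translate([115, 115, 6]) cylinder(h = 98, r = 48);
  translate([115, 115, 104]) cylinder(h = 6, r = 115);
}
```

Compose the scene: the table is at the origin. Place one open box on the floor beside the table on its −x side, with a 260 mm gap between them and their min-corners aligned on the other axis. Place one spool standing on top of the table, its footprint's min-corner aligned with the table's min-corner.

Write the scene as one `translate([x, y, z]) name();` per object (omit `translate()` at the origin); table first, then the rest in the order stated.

table();
translate([-734, 0, 0]) open_box();
translate([0, 0, 775]) spool();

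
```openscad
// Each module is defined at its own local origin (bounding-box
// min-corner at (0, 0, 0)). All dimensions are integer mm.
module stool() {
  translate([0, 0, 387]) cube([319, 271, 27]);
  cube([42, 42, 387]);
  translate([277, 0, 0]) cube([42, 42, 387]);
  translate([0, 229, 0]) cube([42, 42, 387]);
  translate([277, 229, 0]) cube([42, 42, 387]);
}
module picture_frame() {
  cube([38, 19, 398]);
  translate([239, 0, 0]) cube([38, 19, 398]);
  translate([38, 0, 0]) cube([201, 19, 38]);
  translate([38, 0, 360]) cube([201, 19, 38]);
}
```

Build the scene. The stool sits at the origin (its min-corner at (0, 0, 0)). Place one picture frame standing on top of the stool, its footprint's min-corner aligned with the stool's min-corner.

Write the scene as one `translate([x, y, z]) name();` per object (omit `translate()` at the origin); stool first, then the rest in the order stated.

stool();
translate([0, 0, 414]) picture_frame();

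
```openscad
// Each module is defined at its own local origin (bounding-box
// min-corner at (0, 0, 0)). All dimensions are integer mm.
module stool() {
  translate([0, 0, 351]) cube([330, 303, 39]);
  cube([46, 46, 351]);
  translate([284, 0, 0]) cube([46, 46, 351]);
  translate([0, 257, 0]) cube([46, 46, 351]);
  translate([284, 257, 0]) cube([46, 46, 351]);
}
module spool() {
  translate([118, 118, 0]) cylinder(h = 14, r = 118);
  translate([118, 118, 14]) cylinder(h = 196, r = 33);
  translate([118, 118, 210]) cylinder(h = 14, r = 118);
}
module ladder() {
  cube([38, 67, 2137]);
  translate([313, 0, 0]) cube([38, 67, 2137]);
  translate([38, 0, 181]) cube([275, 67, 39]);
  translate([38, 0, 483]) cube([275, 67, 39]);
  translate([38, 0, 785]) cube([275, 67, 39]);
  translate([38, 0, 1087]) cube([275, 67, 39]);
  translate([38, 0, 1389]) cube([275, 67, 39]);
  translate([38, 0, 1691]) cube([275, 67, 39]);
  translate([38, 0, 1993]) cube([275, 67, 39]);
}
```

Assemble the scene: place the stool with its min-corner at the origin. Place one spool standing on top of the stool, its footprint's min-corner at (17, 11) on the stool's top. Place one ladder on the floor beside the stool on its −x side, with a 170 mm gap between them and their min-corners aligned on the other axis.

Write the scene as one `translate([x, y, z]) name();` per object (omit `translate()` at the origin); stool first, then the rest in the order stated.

stool();
translate([17, 11, 390]) spool();
translate([-521, 0, 0]) ladder();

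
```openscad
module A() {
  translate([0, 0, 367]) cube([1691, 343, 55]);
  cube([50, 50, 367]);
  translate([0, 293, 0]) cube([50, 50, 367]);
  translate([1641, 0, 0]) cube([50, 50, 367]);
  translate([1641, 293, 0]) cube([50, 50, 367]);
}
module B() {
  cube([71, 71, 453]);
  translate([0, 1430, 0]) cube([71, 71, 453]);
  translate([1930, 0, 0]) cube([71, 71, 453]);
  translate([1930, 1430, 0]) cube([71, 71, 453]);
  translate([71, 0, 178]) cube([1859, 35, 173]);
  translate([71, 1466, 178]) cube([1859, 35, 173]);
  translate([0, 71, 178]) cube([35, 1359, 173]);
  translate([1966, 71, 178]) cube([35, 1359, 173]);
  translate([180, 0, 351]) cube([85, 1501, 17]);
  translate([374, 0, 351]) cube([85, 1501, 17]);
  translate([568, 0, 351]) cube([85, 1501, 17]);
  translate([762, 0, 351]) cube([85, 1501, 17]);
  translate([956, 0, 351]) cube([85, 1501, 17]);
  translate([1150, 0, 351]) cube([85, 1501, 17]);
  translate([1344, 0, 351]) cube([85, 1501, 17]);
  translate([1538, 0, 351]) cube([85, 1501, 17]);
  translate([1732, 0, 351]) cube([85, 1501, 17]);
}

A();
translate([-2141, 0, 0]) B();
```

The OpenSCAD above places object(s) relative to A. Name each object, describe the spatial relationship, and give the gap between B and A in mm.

The bed frame's nearest face is 140 mm from the bench's −x face.

A is a bench. B is a bed frame. The bed frame is on the floor beside the bench on its −x side. The gap between the bed frame and the bench is 140 mm.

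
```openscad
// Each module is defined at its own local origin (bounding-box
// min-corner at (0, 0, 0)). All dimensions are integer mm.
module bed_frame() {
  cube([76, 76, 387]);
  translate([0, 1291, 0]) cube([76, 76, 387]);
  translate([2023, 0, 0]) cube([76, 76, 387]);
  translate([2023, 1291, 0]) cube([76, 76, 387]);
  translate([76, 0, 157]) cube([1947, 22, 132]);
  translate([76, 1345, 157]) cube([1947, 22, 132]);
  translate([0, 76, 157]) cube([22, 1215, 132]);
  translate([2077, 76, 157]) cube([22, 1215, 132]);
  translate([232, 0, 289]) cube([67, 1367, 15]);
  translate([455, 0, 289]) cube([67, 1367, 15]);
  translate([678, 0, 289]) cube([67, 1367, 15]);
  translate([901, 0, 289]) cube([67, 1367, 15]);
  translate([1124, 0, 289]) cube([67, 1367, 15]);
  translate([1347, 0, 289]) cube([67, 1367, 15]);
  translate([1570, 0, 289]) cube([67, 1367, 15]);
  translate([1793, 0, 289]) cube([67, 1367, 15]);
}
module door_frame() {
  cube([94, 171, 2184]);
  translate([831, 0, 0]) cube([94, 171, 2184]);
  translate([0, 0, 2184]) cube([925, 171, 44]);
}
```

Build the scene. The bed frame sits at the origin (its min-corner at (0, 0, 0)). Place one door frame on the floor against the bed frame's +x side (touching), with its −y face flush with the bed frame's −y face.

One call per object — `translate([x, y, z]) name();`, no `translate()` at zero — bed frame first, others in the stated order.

bed_frame();
translate([2099, 0, 0]) door_frame();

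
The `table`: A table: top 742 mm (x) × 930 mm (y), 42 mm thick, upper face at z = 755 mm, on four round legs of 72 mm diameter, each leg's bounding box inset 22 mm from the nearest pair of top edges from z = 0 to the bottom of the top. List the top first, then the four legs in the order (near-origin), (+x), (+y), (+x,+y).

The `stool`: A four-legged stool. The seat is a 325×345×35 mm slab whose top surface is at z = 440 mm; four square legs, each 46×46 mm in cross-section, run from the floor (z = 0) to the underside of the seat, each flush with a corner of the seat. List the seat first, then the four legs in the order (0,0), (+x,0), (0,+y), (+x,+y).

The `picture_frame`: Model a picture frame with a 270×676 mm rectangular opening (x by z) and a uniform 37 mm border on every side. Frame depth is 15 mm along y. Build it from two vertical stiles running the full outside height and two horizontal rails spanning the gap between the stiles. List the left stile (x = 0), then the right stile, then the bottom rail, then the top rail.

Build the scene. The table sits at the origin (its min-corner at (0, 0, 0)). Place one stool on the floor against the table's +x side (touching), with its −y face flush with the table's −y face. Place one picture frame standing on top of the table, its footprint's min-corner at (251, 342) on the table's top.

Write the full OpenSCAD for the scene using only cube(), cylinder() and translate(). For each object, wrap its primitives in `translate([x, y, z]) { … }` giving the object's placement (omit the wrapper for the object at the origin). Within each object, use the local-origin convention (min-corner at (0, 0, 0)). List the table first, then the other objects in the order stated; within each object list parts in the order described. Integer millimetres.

translate([0, 0, 713]) cube([742, 930, 42]);
translate([58, 58, 0]) cylinder(h = 713, r = 36);
translate([684, 58, 0]) cylinder(h = 713, r = 36);
translate([58, 872, 0]) cylinder(h = 713, r = 36);
translate([684, 872, 0]) cylinder(h = 713, r = 36);
translate([742, 0, 0]) {
  translate([0, 0, 405]) cube([325, 345, 35]);
  cube([46, 46, 405]);
  translate([279, 0, 0]) cube([46, 46, 405]);
  translate([0, 299, 0]) cube([46, 46, 405]);
  translate([279, 299, 0]) cube([46, 46, 405]);
}
translate([251, 342, 755]) {
  cube([37, 15, 750]);
  translate([307, 0, 0]) cube([37, 15, 750]);
  translate([37, 0, 0]) cube([270, 15, 37]);
  translate([37, 0, 713]) cube([270, 15, 37]);
}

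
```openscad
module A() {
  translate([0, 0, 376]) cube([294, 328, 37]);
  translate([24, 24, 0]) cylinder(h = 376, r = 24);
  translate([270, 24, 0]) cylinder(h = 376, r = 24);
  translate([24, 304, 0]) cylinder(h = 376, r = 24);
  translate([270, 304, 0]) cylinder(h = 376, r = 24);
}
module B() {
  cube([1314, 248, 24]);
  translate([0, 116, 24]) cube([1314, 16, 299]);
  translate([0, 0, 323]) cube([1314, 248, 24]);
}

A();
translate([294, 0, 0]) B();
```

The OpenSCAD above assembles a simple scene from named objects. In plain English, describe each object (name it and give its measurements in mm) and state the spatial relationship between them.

A is a four-legged stool. The seat is a 294×328×37 mm slab whose top surface is at z = 413 mm; four round legs, each 48 mm in diameter, run from the floor (z = 0) to the underside of the seat, each leg's axis is inset half a diameter from the nearest pair of seat edges (so the leg's bounding box is flush with the corner).

B is an I-beam lying along x, 1314 mm long. Overall section height 347 mm. Two flanges 248 mm wide (y) and 24 mm thick, one on the floor and one at the top; a web 16 mm thick runs between them, centred on the flange width.

The I-beam is against the stool's +x side, with their −y faces flush.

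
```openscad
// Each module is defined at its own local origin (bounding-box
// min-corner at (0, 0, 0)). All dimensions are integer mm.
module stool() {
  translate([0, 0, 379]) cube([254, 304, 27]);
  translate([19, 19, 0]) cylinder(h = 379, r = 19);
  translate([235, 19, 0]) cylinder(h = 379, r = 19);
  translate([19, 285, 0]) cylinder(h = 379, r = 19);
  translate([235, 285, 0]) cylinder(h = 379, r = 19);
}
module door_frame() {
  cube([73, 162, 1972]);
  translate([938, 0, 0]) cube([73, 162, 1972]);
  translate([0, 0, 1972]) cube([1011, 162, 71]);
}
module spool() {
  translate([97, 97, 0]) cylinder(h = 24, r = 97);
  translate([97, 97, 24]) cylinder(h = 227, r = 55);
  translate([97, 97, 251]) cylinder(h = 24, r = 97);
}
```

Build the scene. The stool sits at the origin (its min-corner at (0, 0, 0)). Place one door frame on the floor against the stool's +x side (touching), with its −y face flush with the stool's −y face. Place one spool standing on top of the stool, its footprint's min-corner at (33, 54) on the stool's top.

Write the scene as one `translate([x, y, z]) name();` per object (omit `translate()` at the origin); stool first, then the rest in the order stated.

stool();
translate([254, 0, 0]) door_frame();
translate([33, 54, 406]) spool();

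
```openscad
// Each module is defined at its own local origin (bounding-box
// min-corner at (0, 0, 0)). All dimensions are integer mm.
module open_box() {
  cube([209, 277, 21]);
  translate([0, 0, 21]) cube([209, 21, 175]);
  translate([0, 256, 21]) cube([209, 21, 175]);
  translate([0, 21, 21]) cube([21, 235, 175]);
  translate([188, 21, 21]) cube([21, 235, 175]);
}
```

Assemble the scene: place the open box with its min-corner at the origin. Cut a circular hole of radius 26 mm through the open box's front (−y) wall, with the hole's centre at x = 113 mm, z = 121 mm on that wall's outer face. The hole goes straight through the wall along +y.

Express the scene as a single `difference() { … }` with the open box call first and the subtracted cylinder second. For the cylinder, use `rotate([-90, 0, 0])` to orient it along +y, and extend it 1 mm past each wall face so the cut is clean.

difference() {
  open_box();
  translate([113, -1, 121]) rotate([-90, 0, 0]) cylinder(h = 23, r = 26);
}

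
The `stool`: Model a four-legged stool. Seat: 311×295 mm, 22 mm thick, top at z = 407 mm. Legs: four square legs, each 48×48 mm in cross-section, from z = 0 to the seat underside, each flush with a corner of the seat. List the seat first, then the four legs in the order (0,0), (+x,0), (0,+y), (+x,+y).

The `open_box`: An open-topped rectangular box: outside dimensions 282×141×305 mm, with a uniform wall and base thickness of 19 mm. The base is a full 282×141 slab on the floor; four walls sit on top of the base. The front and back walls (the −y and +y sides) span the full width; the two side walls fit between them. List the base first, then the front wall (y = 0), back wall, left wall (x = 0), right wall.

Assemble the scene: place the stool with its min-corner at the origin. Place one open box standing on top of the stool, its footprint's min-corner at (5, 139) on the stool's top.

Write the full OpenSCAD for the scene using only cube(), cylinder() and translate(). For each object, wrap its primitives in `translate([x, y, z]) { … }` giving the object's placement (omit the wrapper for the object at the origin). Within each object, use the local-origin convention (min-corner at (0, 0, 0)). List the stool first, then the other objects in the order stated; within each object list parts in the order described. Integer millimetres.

translate([0, 0, 385]) cube([311, 295, 22]);
cube([48, 48, 385]);
translate([263, 0, 0]) cube([48, 48, 385]);
translate([0, 247, 0]) cube([48, 48, 385]);
translate([263, 247, 0]) cube([48, 48, 385]);
translate([5, 139, 407]) {
  cube([282, 141, 19]);
  translate([0, 0, 19]) cube([282, 19, 286]);
  translate([0, 122, 19]) cube([282, 19, 286]);
  translate([0, 19, 19]) cube([19, 103, 286]);
  translate([263, 19, 19]) cube([19, 103, 286]);
}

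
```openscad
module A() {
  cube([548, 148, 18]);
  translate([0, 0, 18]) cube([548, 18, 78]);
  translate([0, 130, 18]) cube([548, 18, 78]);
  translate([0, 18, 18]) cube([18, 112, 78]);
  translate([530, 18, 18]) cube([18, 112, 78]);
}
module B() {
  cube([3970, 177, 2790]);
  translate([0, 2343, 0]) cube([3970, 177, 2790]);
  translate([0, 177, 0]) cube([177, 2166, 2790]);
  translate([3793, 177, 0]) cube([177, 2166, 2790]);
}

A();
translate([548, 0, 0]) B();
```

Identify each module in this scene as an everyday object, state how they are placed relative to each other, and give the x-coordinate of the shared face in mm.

A is an open box. B is a house frame. The house frame is against the open box's +x side, with their −y faces flush. The x-coordinate of the shared face is 548 mm.

The open box's +x face and the house frame's −x face are both at x = 548 mm.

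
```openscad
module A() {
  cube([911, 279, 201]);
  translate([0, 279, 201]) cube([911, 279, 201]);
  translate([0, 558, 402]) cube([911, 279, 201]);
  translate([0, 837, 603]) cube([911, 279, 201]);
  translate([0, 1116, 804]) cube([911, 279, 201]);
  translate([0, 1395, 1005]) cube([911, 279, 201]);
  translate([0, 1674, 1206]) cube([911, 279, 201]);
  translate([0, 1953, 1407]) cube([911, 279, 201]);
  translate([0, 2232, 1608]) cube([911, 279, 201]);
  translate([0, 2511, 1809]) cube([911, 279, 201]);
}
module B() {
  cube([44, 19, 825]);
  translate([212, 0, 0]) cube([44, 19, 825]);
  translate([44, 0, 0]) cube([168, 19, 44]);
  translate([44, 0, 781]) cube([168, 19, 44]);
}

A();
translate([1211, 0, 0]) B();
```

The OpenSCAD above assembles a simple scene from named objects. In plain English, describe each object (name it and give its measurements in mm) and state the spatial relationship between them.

A is a run of 10 identical solid stair steps. Each tread is 911×279 mm and each step block is 201 mm high. Step 1 rests on the floor; step k is offset from step 1 by (k−1)×279 mm in y and (k−1)×201 mm in z.

B is a rectangular picture frame lying in the x–z plane (depth along y). The opening is 168 mm wide (x) by 737 mm tall (z), surrounded by a border 44 mm wide on all four sides. The frame is 19 mm deep and is made of two full-height vertical stiles with two horizontal rails fitted between them.

The picture frame is on the floor beside the staircase on its +x side.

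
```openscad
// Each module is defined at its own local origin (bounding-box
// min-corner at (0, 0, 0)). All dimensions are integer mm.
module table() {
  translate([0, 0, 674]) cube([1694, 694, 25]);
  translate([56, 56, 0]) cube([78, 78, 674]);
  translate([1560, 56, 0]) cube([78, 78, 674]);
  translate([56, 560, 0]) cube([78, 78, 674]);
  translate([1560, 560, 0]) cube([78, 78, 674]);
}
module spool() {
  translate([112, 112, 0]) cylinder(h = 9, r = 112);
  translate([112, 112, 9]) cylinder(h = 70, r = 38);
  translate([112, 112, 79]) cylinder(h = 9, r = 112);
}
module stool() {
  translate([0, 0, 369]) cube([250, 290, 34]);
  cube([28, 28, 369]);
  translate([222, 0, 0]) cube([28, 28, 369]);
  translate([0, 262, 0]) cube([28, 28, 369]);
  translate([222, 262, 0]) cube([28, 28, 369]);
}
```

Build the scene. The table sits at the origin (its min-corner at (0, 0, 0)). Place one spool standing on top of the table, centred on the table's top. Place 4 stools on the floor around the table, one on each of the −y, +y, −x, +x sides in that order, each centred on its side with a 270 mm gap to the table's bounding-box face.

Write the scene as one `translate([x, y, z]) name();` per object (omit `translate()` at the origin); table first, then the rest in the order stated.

table();
translate([735, 235, 699]) spool();
translate([722, -560, 0]) stool();
translate([722, 964, 0]) stool();
translate([-520, 202, 0]) stool();
translate([1964, 202, 0]) stool();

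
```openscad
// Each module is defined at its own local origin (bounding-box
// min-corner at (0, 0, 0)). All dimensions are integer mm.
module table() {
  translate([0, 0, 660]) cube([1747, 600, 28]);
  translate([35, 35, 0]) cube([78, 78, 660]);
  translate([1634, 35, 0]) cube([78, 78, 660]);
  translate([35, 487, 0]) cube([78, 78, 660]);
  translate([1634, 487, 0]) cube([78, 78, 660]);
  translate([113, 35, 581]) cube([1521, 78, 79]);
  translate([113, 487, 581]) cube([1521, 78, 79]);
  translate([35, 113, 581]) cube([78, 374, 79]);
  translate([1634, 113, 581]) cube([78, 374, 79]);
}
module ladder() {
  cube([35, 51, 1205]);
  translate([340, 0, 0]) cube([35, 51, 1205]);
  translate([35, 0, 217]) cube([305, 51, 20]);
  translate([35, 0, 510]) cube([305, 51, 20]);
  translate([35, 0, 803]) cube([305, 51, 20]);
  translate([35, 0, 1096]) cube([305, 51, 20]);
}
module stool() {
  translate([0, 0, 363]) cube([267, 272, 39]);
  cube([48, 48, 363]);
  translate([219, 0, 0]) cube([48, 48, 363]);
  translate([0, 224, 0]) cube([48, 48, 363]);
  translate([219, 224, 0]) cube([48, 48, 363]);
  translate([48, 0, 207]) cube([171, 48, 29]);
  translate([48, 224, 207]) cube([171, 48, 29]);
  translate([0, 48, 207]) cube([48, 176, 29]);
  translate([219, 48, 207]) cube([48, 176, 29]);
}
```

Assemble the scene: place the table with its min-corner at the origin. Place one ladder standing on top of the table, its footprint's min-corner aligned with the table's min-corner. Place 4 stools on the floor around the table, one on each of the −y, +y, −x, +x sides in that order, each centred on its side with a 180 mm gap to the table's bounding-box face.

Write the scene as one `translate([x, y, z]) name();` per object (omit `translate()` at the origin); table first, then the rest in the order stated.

table();
translate([0, 0, 688]) ladder();
translate([740, -452, 0]) stool();
translate([740, 780, 0]) stool();
translate([-447, 164, 0]) stool();
translate([1927, 164, 0]) stool();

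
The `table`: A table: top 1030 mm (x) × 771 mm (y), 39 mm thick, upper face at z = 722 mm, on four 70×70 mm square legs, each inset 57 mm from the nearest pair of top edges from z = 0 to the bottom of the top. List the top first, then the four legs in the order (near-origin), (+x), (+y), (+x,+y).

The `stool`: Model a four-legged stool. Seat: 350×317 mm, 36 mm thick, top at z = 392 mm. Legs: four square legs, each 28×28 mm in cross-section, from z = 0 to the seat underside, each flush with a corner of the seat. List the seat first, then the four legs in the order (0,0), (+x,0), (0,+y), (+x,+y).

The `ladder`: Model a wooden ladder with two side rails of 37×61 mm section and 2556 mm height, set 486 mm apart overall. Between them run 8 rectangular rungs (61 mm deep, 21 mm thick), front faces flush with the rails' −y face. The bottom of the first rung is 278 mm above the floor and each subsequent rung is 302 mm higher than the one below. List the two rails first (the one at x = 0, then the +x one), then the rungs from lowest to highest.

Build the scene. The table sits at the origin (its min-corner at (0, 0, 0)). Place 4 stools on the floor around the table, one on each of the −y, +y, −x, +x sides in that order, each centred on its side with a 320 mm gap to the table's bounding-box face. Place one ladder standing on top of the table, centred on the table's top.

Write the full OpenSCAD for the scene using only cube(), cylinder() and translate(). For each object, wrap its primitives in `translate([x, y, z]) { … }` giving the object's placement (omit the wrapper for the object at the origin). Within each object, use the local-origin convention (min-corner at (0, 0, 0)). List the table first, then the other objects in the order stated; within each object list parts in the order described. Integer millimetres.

translate([0, 0, 683]) cube([1030, 771, 39]);
translate([57, 57, 0]) cube([70, 70, 683]);
translate([903, 57, 0]) cube([70, 70, 683]);
translate([57, 644, 0]) cube([70, 70, 683]);
translate([903, 644, 0]) cube([70, 70, 683]);
translate([340, -637, 0]) {
  translate([0, 0, 356]) cube([350, 317, 36]);
  cube([28, 28, 356]);
  translate([322, 0, 0]) cube([28, 28, 356]);
  translate([0, 289, 0]) cube([28, 28, 356]);
  translate([322, 289, 0]) cube([28, 28, 356]);
}
translate([340, 1091, 0]) {
  translate([0, 0, 356]) cube([350, 317, 36]);
  cube([28, 28, 356]);
  translate([322, 0, 0]) cube([28, 28, 356]);
  translate([0, 289, 0]) cube([28, 28, 356]);
  translate([322, 289, 0]) cube([28, 28, 356]);
}
translate([-670, 227, 0]) {
  translate([0, 0, 356]) cube([350, 317, 36]);
  cube([28, 28, 356]);
  translate([322, 0, 0]) cube([28, 28, 356]);
  translate([0, 289, 0]) cube([28, 28, 356]);
  translate([322, 289, 0]) cube([28, 28, 356]);
}
translate([1350, 227, 0]) {
  translate([0, 0, 356]) cube([350, 317, 36]);
  cube([28, 28, 356]);
  translate([322, 0, 0]) cube([28, 28, 356]);
  translate([0, 289, 0]) cube([28, 28, 356]);
  translate([322, 289, 0]) cube([28, 28, 356]);
}
translate([272, 355, 722]) {
  cube([37, 61, 2556]);
  translate([449, 0, 0]) cube([37, 61, 2556]);
  translate([37, 0, 278]) cube([412, 61, 21]);
  translate([37, 0, 580]) cube([412, 61, 21]);
  translate([37, 0, 882]) cube([412, 61, 21]);
  translate([37, 0, 1184]) cube([412, 61, 21]);
  translate([37, 0, 1486]) cube([412, 61, 21]);
  translate([37, 0, 1788]) cube([412, 61, 21]);
  translate([37, 0, 2090]) cube([412, 61, 21]);
  translate([37, 0, 2392]) cube([412, 61, 21]);
}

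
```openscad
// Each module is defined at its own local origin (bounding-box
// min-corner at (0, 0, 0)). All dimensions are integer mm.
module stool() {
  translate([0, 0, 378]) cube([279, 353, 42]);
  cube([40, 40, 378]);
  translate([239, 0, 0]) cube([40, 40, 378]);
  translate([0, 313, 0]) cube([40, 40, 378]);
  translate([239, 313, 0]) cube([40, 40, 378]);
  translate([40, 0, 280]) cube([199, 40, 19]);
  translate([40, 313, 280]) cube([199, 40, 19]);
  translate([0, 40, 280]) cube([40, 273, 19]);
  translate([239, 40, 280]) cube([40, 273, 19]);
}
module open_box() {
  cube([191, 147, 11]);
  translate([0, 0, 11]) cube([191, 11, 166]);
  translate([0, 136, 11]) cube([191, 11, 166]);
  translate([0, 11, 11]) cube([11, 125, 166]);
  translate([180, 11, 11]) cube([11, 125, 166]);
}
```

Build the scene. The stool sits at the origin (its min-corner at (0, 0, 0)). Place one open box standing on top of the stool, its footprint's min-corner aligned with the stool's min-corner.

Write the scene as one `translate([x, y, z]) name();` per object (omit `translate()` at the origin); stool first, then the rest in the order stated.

stool();
translate([0, 0, 420]) open_box();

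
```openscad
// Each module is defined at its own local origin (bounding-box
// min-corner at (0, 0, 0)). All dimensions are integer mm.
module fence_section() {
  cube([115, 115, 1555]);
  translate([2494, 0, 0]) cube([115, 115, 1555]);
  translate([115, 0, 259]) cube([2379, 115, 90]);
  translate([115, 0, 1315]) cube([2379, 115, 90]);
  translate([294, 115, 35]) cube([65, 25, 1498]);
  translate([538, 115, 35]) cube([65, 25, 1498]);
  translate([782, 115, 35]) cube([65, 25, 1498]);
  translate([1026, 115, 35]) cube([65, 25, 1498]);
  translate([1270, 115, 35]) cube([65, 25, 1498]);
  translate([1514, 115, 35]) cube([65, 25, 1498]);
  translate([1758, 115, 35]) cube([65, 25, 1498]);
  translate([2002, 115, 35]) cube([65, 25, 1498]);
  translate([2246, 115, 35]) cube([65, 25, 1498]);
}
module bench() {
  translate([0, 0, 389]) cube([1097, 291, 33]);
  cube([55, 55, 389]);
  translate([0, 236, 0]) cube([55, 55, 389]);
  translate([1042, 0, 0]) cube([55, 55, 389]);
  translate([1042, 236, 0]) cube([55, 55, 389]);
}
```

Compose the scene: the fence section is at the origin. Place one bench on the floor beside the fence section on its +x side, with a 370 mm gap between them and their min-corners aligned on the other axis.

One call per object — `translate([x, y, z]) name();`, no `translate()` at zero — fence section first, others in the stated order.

fence_section();
translate([2979, 0, 0]) bench();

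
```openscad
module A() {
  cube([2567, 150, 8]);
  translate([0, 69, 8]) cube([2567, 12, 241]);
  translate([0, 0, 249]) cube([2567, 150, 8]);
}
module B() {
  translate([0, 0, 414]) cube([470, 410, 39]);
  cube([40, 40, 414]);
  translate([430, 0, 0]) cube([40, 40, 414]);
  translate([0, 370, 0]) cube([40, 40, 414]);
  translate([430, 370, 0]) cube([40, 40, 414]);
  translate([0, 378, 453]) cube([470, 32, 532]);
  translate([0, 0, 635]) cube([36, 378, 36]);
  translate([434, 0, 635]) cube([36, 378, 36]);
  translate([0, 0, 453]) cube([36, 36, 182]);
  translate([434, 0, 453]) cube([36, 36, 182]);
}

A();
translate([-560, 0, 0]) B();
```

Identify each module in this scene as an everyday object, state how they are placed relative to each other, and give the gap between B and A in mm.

The chair's nearest face is 90 mm from the I-beam's −x face.

A is an I-beam. B is a chair. The chair is on the floor beside the I-beam on its −x side. The gap between the chair and the I-beam is 90 mm.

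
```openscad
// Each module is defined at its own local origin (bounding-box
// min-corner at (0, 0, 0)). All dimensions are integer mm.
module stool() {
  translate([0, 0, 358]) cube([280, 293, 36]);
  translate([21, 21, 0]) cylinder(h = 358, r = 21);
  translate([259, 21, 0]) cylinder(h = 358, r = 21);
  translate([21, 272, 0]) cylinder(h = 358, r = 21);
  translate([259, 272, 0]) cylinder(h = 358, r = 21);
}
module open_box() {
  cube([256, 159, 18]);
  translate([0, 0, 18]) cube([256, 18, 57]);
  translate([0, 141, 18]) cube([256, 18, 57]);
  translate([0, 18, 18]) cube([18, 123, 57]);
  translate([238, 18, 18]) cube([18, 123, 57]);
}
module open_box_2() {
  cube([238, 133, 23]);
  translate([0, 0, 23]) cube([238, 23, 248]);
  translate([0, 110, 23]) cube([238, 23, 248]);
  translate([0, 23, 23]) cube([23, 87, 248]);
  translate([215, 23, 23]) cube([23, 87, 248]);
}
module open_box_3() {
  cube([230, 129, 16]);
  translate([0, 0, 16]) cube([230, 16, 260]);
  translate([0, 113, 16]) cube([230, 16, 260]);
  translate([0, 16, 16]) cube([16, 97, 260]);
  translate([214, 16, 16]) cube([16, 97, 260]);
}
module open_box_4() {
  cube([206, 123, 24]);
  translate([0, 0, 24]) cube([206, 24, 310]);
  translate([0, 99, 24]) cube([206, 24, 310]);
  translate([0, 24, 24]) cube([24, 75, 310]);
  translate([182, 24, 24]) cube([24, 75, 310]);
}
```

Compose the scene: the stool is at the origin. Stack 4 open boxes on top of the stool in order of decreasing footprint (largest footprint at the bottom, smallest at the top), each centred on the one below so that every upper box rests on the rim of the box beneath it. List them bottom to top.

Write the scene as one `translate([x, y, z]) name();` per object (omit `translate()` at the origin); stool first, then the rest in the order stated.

stool();
translate([12, 67, 394]) open_box();
translate([21, 80, 469]) open_box_2();
translate([25, 82, 740]) open_box_3();
translate([37, 85, 1016]) open_box_4();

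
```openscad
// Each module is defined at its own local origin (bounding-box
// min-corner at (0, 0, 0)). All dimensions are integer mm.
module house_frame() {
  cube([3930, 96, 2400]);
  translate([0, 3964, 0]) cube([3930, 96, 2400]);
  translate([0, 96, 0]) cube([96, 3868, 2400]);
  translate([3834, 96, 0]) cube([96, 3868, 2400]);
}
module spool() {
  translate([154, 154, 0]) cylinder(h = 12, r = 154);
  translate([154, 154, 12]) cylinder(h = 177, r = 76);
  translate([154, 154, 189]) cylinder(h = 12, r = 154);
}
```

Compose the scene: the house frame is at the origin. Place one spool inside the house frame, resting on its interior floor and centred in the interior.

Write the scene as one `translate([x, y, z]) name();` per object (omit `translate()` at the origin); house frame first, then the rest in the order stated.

house_frame();
translate([1811, 1876, 0]) spool();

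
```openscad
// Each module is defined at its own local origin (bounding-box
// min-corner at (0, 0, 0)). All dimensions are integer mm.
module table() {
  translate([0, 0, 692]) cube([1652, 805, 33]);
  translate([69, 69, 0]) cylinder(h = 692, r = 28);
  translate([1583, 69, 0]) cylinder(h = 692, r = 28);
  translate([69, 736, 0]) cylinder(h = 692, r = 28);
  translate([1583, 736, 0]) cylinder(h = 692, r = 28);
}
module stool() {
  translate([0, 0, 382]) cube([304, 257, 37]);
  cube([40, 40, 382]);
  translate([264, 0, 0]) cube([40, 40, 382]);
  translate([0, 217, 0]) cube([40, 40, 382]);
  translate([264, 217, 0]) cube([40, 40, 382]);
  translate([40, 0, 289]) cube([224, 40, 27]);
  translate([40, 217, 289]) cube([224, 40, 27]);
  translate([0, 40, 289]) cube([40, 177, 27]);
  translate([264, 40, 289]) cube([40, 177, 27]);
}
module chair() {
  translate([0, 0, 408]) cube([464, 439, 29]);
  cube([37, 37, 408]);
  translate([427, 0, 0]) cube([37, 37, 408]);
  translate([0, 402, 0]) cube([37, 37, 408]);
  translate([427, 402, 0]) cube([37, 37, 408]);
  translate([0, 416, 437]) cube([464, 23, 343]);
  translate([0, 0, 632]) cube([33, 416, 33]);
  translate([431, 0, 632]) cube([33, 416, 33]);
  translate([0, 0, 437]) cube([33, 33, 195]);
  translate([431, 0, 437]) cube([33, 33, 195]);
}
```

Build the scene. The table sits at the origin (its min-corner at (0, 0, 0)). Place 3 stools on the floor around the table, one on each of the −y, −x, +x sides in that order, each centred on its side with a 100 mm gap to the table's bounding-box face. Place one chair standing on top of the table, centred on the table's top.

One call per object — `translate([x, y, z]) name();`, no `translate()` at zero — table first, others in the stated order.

table();
translate([674, -357, 0]) stool();
translate([-404, 274, 0]) stool();
translate([1752, 274, 0]) stool();
translate([594, 183, 725]) chair();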